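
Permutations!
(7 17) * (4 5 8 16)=(4 5 8 16)(7 17)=[0, 1, 2, 3, 5, 8, 6, 17, 16, 9, 10, 11, 12, 13, 14, 15, 4, 7]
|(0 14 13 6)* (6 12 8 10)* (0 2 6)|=|(0 14 13 12 8 10)(2 6)|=6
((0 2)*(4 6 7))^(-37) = ((0 2)(4 6 7))^(-37) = (0 2)(4 7 6)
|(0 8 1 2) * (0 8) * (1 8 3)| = 3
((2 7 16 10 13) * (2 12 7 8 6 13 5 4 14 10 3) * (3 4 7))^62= (2 6 12)(3 8 13)(4 10 7)(5 16 14)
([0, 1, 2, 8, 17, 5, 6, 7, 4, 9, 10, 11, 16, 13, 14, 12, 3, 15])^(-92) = (3 16 12 15 17 4 8)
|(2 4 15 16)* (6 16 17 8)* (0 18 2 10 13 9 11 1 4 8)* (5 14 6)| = 16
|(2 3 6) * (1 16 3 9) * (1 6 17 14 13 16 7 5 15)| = 60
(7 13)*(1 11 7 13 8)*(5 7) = (13)(1 11 5 7 8) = [0, 11, 2, 3, 4, 7, 6, 8, 1, 9, 10, 5, 12, 13]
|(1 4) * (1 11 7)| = 4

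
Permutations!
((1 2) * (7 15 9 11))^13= (1 2)(7 15 9 11)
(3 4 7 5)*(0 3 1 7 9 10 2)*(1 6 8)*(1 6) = (0 3 4 9 10 2)(1 7 5)(6 8) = [3, 7, 0, 4, 9, 1, 8, 5, 6, 10, 2]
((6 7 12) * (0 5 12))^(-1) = (0 7 6 12 5)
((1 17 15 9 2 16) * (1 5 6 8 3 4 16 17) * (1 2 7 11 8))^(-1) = ((1 2 17 15 9 7 11 8 3 4 16 5 6))^(-1) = (1 6 5 16 4 3 8 11 7 9 15 17 2)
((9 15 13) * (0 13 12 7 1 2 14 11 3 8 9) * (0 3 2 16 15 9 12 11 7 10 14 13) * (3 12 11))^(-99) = (1 10 2 3)(7 12 11 15)(8 16 14 13)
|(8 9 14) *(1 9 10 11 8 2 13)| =|(1 9 14 2 13)(8 10 11)| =15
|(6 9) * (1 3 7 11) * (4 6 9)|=4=|(1 3 7 11)(4 6)|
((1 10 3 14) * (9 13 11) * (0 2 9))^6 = (0 2 9 13 11)(1 3)(10 14)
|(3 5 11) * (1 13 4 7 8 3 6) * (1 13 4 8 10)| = |(1 4 7 10)(3 5 11 6 13 8)| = 12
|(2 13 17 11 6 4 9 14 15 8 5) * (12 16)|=|(2 13 17 11 6 4 9 14 15 8 5)(12 16)|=22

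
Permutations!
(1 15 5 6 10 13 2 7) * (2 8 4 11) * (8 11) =[0, 15, 7, 3, 8, 6, 10, 1, 4, 9, 13, 2, 12, 11, 14, 5] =(1 15 5 6 10 13 11 2 7)(4 8)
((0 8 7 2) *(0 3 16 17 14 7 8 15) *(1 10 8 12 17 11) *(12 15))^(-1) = (0 15 8 10 1 11 16 3 2 7 14 17 12)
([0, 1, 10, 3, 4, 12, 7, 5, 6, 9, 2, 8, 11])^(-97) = [0, 1, 10, 3, 4, 7, 8, 6, 11, 9, 2, 12, 5]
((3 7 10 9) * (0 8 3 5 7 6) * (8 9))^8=((0 9 5 7 10 8 3 6))^8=(10)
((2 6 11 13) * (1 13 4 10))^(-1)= ((1 13 2 6 11 4 10))^(-1)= (1 10 4 11 6 2 13)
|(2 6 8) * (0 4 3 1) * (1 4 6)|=|(0 6 8 2 1)(3 4)|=10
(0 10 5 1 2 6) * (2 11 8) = (0 10 5 1 11 8 2 6) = [10, 11, 6, 3, 4, 1, 0, 7, 2, 9, 5, 8]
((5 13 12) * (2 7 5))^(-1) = (2 12 13 5 7)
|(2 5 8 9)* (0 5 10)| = 6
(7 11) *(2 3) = [0, 1, 3, 2, 4, 5, 6, 11, 8, 9, 10, 7] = (2 3)(7 11)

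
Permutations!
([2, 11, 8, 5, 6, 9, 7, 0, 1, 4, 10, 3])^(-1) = (0 7 6 4 9 5 3 11 1 8 2)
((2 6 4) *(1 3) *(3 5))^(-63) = (6)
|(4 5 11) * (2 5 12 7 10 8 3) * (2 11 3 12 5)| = |(3 11 4 5)(7 10 8 12)| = 4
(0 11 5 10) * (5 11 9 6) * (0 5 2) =(11)(0 9 6 2)(5 10) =[9, 1, 0, 3, 4, 10, 2, 7, 8, 6, 5, 11]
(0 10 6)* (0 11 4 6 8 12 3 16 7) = [10, 1, 2, 16, 6, 5, 11, 0, 12, 9, 8, 4, 3, 13, 14, 15, 7] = (0 10 8 12 3 16 7)(4 6 11)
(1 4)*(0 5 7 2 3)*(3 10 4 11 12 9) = (0 5 7 2 10 4 1 11 12 9 3) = [5, 11, 10, 0, 1, 7, 6, 2, 8, 3, 4, 12, 9]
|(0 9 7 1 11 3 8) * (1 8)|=12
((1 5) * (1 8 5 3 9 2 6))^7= (1 9 6 3 2)(5 8)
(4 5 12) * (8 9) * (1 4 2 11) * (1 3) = (1 4 5 12 2 11 3)(8 9) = [0, 4, 11, 1, 5, 12, 6, 7, 9, 8, 10, 3, 2]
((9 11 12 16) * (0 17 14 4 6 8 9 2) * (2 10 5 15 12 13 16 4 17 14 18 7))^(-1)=(0 2 7 18 17 14)(4 12 15 5 10 16 13 11 9 8 6)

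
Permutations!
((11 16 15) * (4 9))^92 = (11 15 16)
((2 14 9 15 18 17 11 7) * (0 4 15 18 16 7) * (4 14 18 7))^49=(0 14 9 7 2 18 17 11)(4 15 16)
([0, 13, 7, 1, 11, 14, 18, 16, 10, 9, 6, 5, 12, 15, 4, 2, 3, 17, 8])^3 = [0, 2, 3, 15, 14, 11, 10, 1, 18, 9, 8, 4, 12, 7, 5, 16, 13, 17, 6]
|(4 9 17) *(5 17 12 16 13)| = 7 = |(4 9 12 16 13 5 17)|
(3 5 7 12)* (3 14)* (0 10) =[10, 1, 2, 5, 4, 7, 6, 12, 8, 9, 0, 11, 14, 13, 3] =(0 10)(3 5 7 12 14)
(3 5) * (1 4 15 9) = (1 4 15 9)(3 5) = [0, 4, 2, 5, 15, 3, 6, 7, 8, 1, 10, 11, 12, 13, 14, 9]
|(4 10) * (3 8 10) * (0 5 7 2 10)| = |(0 5 7 2 10 4 3 8)| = 8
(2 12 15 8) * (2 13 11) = (2 12 15 8 13 11) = [0, 1, 12, 3, 4, 5, 6, 7, 13, 9, 10, 2, 15, 11, 14, 8]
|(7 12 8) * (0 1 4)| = |(0 1 4)(7 12 8)| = 3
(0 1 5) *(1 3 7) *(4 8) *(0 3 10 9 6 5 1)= (0 10 9 6 5 3 7)(4 8)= [10, 1, 2, 7, 8, 3, 5, 0, 4, 6, 9]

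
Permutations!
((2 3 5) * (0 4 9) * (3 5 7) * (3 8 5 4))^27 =(0 8 4 3 5 9 7 2)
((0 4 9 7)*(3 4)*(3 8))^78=(9)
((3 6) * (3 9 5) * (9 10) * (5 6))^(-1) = ((3 5)(6 10 9))^(-1) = (3 5)(6 9 10)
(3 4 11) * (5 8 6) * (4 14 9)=(3 14 9 4 11)(5 8 6)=[0, 1, 2, 14, 11, 8, 5, 7, 6, 4, 10, 3, 12, 13, 9]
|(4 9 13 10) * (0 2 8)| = 12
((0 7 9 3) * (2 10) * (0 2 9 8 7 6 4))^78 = ((0 6 4)(2 10 9 3)(7 8))^78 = (2 9)(3 10)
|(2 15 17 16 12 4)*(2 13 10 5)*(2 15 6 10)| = 10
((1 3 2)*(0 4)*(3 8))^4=(8)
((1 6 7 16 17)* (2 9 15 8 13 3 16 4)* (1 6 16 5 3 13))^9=((1 16 17 6 7 4 2 9 15 8)(3 5))^9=(1 8 15 9 2 4 7 6 17 16)(3 5)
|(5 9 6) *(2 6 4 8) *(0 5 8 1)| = 15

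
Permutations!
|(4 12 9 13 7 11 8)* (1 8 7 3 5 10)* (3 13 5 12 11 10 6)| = 30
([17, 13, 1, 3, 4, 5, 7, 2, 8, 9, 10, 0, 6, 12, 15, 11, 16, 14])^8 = (0 15 17 11 14)(1 12 7)(2 13 6)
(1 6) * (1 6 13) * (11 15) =(1 13)(11 15) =[0, 13, 2, 3, 4, 5, 6, 7, 8, 9, 10, 15, 12, 1, 14, 11]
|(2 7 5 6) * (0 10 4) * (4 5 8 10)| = 6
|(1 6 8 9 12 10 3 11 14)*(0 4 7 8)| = 12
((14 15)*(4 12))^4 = (15)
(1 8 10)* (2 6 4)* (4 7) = (1 8 10)(2 6 7 4) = [0, 8, 6, 3, 2, 5, 7, 4, 10, 9, 1]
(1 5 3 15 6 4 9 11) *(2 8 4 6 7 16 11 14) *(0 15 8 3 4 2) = (0 15 7 16 11 1 5 4 9 14)(2 3 8) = [15, 5, 3, 8, 9, 4, 6, 16, 2, 14, 10, 1, 12, 13, 0, 7, 11]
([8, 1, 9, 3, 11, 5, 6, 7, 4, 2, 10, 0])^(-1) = [11, 1, 9, 3, 8, 5, 6, 7, 0, 2, 10, 4]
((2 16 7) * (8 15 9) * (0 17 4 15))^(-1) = (0 8 9 15 4 17)(2 7 16)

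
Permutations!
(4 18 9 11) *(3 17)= [0, 1, 2, 17, 18, 5, 6, 7, 8, 11, 10, 4, 12, 13, 14, 15, 16, 3, 9]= (3 17)(4 18 9 11)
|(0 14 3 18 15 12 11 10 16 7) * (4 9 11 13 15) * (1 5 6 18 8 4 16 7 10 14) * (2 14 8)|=|(0 1 5 6 18 16 10 7)(2 14 3)(4 9 11 8)(12 13 15)|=24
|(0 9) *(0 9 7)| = |(9)(0 7)| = 2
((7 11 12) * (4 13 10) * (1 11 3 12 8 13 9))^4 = (1 10 11 4 8 9 13)(3 12 7)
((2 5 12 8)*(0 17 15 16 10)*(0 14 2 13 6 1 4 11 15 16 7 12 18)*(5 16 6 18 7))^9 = ((0 17 6 1 4 11 15 5 7 12 8 13 18)(2 16 10 14))^9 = (0 12 11 17 8 15 6 13 5 1 18 7 4)(2 16 10 14)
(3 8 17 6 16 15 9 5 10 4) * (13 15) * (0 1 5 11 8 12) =(0 1 5 10 4 3 12)(6 16 13 15 9 11 8 17) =[1, 5, 2, 12, 3, 10, 16, 7, 17, 11, 4, 8, 0, 15, 14, 9, 13, 6]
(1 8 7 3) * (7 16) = [0, 8, 2, 1, 4, 5, 6, 3, 16, 9, 10, 11, 12, 13, 14, 15, 7] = (1 8 16 7 3)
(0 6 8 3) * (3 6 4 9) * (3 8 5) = (0 4 9 8 6 5 3) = [4, 1, 2, 0, 9, 3, 5, 7, 6, 8]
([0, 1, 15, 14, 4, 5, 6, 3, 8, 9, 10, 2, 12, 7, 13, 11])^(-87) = (15)(3 14 13 7)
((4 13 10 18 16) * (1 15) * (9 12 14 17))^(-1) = (1 15)(4 16 18 10 13)(9 17 14 12)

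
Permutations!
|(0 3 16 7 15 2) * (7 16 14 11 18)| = 8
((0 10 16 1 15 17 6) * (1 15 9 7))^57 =((0 10 16 15 17 6)(1 9 7))^57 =(0 15)(6 16)(10 17)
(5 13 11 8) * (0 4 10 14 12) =(0 4 10 14 12)(5 13 11 8) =[4, 1, 2, 3, 10, 13, 6, 7, 5, 9, 14, 8, 0, 11, 12]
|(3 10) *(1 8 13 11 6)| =10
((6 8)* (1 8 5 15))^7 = ((1 8 6 5 15))^7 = (1 6 15 8 5)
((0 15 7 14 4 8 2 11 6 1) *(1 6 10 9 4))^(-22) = (0 14 15 1 7)(2 10 4)(8 11 9)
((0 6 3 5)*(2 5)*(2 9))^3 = (0 9)(2 6)(3 5) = ((0 6 3 9 2 5))^3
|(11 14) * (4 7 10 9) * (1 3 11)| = |(1 3 11 14)(4 7 10 9)| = 4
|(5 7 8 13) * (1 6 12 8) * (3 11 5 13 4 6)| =20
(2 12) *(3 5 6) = (2 12)(3 5 6) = [0, 1, 12, 5, 4, 6, 3, 7, 8, 9, 10, 11, 2]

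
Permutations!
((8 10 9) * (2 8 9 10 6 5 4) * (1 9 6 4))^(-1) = ((10)(1 9 6 5)(2 8 4))^(-1) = (10)(1 5 6 9)(2 4 8)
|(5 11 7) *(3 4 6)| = |(3 4 6)(5 11 7)| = 3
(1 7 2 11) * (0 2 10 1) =(0 2 11)(1 7 10) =[2, 7, 11, 3, 4, 5, 6, 10, 8, 9, 1, 0]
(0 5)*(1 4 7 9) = (0 5)(1 4 7 9) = [5, 4, 2, 3, 7, 0, 6, 9, 8, 1]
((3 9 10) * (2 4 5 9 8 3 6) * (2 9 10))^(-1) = ((2 4 5 10 6 9)(3 8))^(-1) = (2 9 6 10 5 4)(3 8)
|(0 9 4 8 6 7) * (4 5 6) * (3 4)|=15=|(0 9 5 6 7)(3 4 8)|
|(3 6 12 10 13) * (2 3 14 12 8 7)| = |(2 3 6 8 7)(10 13 14 12)| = 20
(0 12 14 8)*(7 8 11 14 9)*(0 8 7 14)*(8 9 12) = (0 8 9 14 11) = [8, 1, 2, 3, 4, 5, 6, 7, 9, 14, 10, 0, 12, 13, 11]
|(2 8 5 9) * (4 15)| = |(2 8 5 9)(4 15)| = 4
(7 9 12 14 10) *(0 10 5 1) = (0 10 7 9 12 14 5 1) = [10, 0, 2, 3, 4, 1, 6, 9, 8, 12, 7, 11, 14, 13, 5]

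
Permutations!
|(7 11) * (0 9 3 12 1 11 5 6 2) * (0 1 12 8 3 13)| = |(0 9 13)(1 11 7 5 6 2)(3 8)| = 6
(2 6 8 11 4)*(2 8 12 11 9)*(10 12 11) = [0, 1, 6, 3, 8, 5, 11, 7, 9, 2, 12, 4, 10] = (2 6 11 4 8 9)(10 12)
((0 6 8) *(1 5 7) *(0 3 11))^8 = (0 3 6 11 8)(1 7 5)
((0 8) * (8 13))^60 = ((0 13 8))^60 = (13)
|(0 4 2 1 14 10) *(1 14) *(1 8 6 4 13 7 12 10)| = |(0 13 7 12 10)(1 8 6 4 2 14)| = 30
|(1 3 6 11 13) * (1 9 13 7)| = 10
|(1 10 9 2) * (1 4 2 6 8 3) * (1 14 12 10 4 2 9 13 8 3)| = 10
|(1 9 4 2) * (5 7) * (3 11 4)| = |(1 9 3 11 4 2)(5 7)| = 6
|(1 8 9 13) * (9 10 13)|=|(1 8 10 13)|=4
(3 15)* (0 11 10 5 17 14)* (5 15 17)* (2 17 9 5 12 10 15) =[11, 1, 17, 9, 4, 12, 6, 7, 8, 5, 2, 15, 10, 13, 0, 3, 16, 14] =(0 11 15 3 9 5 12 10 2 17 14)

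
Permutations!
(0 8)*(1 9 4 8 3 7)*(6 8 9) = (0 3 7 1 6 8)(4 9) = [3, 6, 2, 7, 9, 5, 8, 1, 0, 4]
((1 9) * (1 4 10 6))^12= (1 4 6 9 10)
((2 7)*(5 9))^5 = ((2 7)(5 9))^5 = (2 7)(5 9)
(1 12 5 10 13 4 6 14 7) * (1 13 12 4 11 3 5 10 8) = (1 4 6 14 7 13 11 3 5 8)(10 12) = [0, 4, 2, 5, 6, 8, 14, 13, 1, 9, 12, 3, 10, 11, 7]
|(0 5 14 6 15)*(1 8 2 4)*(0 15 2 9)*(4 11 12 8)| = 18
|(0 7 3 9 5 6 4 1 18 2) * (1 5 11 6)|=|(0 7 3 9 11 6 4 5 1 18 2)|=11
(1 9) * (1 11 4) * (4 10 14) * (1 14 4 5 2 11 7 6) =(1 9 7 6)(2 11 10 4 14 5) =[0, 9, 11, 3, 14, 2, 1, 6, 8, 7, 4, 10, 12, 13, 5]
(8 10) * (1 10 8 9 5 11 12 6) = (1 10 9 5 11 12 6) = [0, 10, 2, 3, 4, 11, 1, 7, 8, 5, 9, 12, 6]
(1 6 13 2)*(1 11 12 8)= (1 6 13 2 11 12 8)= [0, 6, 11, 3, 4, 5, 13, 7, 1, 9, 10, 12, 8, 2]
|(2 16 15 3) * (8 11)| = |(2 16 15 3)(8 11)| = 4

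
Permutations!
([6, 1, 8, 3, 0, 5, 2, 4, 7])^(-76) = (0 2 7)(4 6 8)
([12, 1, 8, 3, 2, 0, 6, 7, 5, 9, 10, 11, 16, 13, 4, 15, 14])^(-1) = (0 5 8 2 4 14 16 12)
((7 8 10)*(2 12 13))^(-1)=((2 12 13)(7 8 10))^(-1)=(2 13 12)(7 10 8)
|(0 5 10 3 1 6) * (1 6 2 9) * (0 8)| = 6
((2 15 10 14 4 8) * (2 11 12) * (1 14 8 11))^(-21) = ((1 14 4 11 12 2 15 10 8))^(-21) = (1 15 11)(2 4 8)(10 12 14)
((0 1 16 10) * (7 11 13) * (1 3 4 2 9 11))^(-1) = ((0 3 4 2 9 11 13 7 1 16 10))^(-1) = (0 10 16 1 7 13 11 9 2 4 3)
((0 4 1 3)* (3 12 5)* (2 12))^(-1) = ((0 4 1 2 12 5 3))^(-1) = (0 3 5 12 2 1 4)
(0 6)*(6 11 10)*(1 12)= (0 11 10 6)(1 12)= [11, 12, 2, 3, 4, 5, 0, 7, 8, 9, 6, 10, 1]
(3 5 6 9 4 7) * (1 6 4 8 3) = (1 6 9 8 3 5 4 7) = [0, 6, 2, 5, 7, 4, 9, 1, 3, 8]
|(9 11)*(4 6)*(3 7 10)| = |(3 7 10)(4 6)(9 11)| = 6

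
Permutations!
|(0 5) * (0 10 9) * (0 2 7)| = |(0 5 10 9 2 7)| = 6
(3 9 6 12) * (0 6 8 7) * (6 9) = (0 9 8 7)(3 6 12) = [9, 1, 2, 6, 4, 5, 12, 0, 7, 8, 10, 11, 3]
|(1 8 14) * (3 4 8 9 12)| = 7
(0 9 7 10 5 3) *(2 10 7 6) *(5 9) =[5, 1, 10, 0, 4, 3, 2, 7, 8, 6, 9] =(0 5 3)(2 10 9 6)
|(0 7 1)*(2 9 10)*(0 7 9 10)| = 2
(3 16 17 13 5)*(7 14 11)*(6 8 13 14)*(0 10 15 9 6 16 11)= (0 10 15 9 6 8 13 5 3 11 7 16 17 14)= [10, 1, 2, 11, 4, 3, 8, 16, 13, 6, 15, 7, 12, 5, 0, 9, 17, 14]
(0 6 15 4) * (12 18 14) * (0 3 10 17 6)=(3 10 17 6 15 4)(12 18 14)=[0, 1, 2, 10, 3, 5, 15, 7, 8, 9, 17, 11, 18, 13, 12, 4, 16, 6, 14]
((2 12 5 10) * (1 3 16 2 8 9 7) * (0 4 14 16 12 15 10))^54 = ((0 4 14 16 2 15 10 8 9 7 1 3 12 5))^54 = (0 12 1 9 10 2 14)(3 7 8 15 16 4 5)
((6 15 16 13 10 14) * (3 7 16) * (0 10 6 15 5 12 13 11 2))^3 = ((0 10 14 15 3 7 16 11 2)(5 12 13 6))^3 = (0 15 16)(2 14 7)(3 11 10)(5 6 13 12)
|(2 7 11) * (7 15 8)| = |(2 15 8 7 11)| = 5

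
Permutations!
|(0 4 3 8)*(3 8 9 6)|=3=|(0 4 8)(3 9 6)|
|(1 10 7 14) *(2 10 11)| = |(1 11 2 10 7 14)| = 6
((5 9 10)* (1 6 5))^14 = (1 10 9 5 6)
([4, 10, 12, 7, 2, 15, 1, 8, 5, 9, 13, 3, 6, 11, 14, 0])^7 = (0 13)(1 5)(2 3)(4 11)(6 8)(7 12)(10 15)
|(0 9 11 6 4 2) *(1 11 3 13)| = |(0 9 3 13 1 11 6 4 2)| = 9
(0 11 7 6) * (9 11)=[9, 1, 2, 3, 4, 5, 0, 6, 8, 11, 10, 7]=(0 9 11 7 6)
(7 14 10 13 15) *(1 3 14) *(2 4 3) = (1 2 4 3 14 10 13 15 7) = [0, 2, 4, 14, 3, 5, 6, 1, 8, 9, 13, 11, 12, 15, 10, 7]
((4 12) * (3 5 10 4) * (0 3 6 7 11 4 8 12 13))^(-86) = ((0 3 5 10 8 12 6 7 11 4 13))^(-86) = (0 5 8 6 11 13 3 10 12 7 4)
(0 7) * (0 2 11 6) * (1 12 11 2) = (0 7 1 12 11 6) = [7, 12, 2, 3, 4, 5, 0, 1, 8, 9, 10, 6, 11]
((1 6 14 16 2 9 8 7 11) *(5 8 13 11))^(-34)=(1 13 2 14)(5 7 8)(6 11 9 16)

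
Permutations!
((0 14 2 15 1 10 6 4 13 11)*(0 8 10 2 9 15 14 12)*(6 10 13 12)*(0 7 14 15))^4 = ((0 6 4 12 7 14 9)(1 2 15)(8 13 11))^4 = (0 7 6 14 4 9 12)(1 2 15)(8 13 11)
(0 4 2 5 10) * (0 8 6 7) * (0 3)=[4, 1, 5, 0, 2, 10, 7, 3, 6, 9, 8]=(0 4 2 5 10 8 6 7 3)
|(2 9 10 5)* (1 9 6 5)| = 3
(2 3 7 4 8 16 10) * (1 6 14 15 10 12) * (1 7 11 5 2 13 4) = (1 6 14 15 10 13 4 8 16 12 7)(2 3 11 5) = [0, 6, 3, 11, 8, 2, 14, 1, 16, 9, 13, 5, 7, 4, 15, 10, 12]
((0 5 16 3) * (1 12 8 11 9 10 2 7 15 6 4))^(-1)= ((0 5 16 3)(1 12 8 11 9 10 2 7 15 6 4))^(-1)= (0 3 16 5)(1 4 6 15 7 2 10 9 11 8 12)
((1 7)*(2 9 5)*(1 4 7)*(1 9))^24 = (9)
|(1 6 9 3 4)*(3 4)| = |(1 6 9 4)| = 4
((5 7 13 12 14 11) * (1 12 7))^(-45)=((1 12 14 11 5)(7 13))^(-45)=(14)(7 13)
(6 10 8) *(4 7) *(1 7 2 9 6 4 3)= (1 7 3)(2 9 6 10 8 4)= [0, 7, 9, 1, 2, 5, 10, 3, 4, 6, 8]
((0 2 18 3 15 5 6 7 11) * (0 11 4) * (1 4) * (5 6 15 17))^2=(0 18 17 15 7 4 2 3 5 6 1)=((0 2 18 3 17 5 15 6 7 1 4))^2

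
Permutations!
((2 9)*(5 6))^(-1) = ((2 9)(5 6))^(-1) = (2 9)(5 6)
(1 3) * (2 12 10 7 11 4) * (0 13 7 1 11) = (0 13 7)(1 3 11 4 2 12 10) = [13, 3, 12, 11, 2, 5, 6, 0, 8, 9, 1, 4, 10, 7]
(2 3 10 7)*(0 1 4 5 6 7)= (0 1 4 5 6 7 2 3 10)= [1, 4, 3, 10, 5, 6, 7, 2, 8, 9, 0]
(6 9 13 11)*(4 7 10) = (4 7 10)(6 9 13 11) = [0, 1, 2, 3, 7, 5, 9, 10, 8, 13, 4, 6, 12, 11]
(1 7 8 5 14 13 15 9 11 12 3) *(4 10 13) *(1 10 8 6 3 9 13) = (1 7 6 3 10)(4 8 5 14)(9 11 12)(13 15) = [0, 7, 2, 10, 8, 14, 3, 6, 5, 11, 1, 12, 9, 15, 4, 13]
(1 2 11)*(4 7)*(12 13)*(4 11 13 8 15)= (1 2 13 12 8 15 4 7 11)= [0, 2, 13, 3, 7, 5, 6, 11, 15, 9, 10, 1, 8, 12, 14, 4]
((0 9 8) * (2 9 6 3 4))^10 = (0 4 8 3 9 6 2)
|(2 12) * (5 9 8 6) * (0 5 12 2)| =|(0 5 9 8 6 12)| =6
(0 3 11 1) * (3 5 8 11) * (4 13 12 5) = (0 4 13 12 5 8 11 1) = [4, 0, 2, 3, 13, 8, 6, 7, 11, 9, 10, 1, 5, 12]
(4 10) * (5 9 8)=(4 10)(5 9 8)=[0, 1, 2, 3, 10, 9, 6, 7, 5, 8, 4]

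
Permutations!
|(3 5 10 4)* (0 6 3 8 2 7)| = |(0 6 3 5 10 4 8 2 7)| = 9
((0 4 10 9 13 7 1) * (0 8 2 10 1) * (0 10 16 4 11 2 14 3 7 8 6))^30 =((0 11 2 16 4 1 6)(3 7 10 9 13 8 14))^30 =(0 2 4 6 11 16 1)(3 10 13 14 7 9 8)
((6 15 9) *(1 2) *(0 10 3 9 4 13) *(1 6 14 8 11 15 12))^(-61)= (0 13 4 15 11 8 14 9 3 10)(1 12 6 2)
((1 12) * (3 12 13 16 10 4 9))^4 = (1 4)(3 16)(9 13)(10 12)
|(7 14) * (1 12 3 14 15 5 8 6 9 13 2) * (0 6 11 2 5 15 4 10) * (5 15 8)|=15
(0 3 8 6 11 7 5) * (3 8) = (0 8 6 11 7 5) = [8, 1, 2, 3, 4, 0, 11, 5, 6, 9, 10, 7]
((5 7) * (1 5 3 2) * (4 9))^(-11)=(1 2 3 7 5)(4 9)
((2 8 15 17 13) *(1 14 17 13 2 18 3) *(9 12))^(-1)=((1 14 17 2 8 15 13 18 3)(9 12))^(-1)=(1 3 18 13 15 8 2 17 14)(9 12)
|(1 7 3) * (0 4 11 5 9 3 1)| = 6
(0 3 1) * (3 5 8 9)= [5, 0, 2, 1, 4, 8, 6, 7, 9, 3]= (0 5 8 9 3 1)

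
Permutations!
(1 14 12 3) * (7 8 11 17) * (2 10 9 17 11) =[0, 14, 10, 1, 4, 5, 6, 8, 2, 17, 9, 11, 3, 13, 12, 15, 16, 7] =(1 14 12 3)(2 10 9 17 7 8)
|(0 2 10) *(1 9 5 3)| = 12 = |(0 2 10)(1 9 5 3)|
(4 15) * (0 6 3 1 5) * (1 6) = (0 1 5)(3 6)(4 15) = [1, 5, 2, 6, 15, 0, 3, 7, 8, 9, 10, 11, 12, 13, 14, 4]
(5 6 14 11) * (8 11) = [0, 1, 2, 3, 4, 6, 14, 7, 11, 9, 10, 5, 12, 13, 8] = (5 6 14 8 11)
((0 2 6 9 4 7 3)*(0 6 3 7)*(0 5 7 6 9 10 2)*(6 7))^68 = ((2 3 9 4 5 6 10))^68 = (2 6 4 3 10 5 9)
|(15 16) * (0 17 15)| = |(0 17 15 16)| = 4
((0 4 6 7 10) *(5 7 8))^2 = (0 6 5 10 4 8 7)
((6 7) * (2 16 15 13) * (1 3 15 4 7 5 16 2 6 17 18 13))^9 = (4 7 17 18 13 6 5 16)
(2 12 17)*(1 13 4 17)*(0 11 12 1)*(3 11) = (0 3 11 12)(1 13 4 17 2) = [3, 13, 1, 11, 17, 5, 6, 7, 8, 9, 10, 12, 0, 4, 14, 15, 16, 2]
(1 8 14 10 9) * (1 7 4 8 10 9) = (1 10)(4 8 14 9 7) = [0, 10, 2, 3, 8, 5, 6, 4, 14, 7, 1, 11, 12, 13, 9]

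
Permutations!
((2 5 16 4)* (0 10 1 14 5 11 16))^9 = ((0 10 1 14 5)(2 11 16 4))^9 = (0 5 14 1 10)(2 11 16 4)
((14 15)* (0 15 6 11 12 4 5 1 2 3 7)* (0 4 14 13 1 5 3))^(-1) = (0 2 1 13 15)(3 4 7)(6 14 12 11)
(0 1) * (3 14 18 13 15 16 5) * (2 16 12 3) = (0 1)(2 16 5)(3 14 18 13 15 12) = [1, 0, 16, 14, 4, 2, 6, 7, 8, 9, 10, 11, 3, 15, 18, 12, 5, 17, 13]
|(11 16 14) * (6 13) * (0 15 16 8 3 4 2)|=18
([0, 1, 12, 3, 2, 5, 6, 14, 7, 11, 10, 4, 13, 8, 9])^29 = (2 13 7 9 4 12 8 14 11)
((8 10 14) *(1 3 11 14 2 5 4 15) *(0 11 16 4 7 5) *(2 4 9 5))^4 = (0 10 3 7 14 15 9)(1 5 11 4 16 2 8)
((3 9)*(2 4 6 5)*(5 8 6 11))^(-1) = ((2 4 11 5)(3 9)(6 8))^(-1) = (2 5 11 4)(3 9)(6 8)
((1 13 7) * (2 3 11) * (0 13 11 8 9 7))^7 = (0 13)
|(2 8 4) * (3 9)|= 6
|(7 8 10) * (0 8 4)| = |(0 8 10 7 4)| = 5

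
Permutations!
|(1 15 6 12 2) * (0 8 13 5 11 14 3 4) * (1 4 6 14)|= |(0 8 13 5 11 1 15 14 3 6 12 2 4)|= 13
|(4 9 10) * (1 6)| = 6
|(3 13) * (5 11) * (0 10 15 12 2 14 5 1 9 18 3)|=|(0 10 15 12 2 14 5 11 1 9 18 3 13)|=13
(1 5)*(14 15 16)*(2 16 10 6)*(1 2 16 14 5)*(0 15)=[15, 1, 14, 3, 4, 2, 16, 7, 8, 9, 6, 11, 12, 13, 0, 10, 5]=(0 15 10 6 16 5 2 14)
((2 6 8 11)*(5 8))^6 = ((2 6 5 8 11))^6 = (2 6 5 8 11)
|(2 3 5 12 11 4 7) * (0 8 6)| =|(0 8 6)(2 3 5 12 11 4 7)| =21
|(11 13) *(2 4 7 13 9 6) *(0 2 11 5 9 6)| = 14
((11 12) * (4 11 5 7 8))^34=((4 11 12 5 7 8))^34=(4 7 12)(5 11 8)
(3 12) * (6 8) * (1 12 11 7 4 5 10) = (1 12 3 11 7 4 5 10)(6 8) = [0, 12, 2, 11, 5, 10, 8, 4, 6, 9, 1, 7, 3]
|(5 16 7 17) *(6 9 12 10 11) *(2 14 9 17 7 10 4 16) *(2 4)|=28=|(2 14 9 12)(4 16 10 11 6 17 5)|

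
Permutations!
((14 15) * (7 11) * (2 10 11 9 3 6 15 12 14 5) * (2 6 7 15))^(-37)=(2 6 5 15 11 10)(3 9 7)(12 14)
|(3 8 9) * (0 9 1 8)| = 6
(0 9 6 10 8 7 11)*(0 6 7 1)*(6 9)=(0 6 10 8 1)(7 11 9)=[6, 0, 2, 3, 4, 5, 10, 11, 1, 7, 8, 9]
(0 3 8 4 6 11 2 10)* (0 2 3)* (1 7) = (1 7)(2 10)(3 8 4 6 11) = [0, 7, 10, 8, 6, 5, 11, 1, 4, 9, 2, 3]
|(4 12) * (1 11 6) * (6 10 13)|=|(1 11 10 13 6)(4 12)|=10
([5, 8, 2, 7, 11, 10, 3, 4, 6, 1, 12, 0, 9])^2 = (0 10 9 8 3 4)(1 6 7 11 5 12)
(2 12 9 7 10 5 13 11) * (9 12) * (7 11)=(2 9 11)(5 13 7 10)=[0, 1, 9, 3, 4, 13, 6, 10, 8, 11, 5, 2, 12, 7]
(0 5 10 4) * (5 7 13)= (0 7 13 5 10 4)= [7, 1, 2, 3, 0, 10, 6, 13, 8, 9, 4, 11, 12, 5]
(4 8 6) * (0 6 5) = (0 6 4 8 5) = [6, 1, 2, 3, 8, 0, 4, 7, 5]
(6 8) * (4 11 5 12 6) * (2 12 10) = [0, 1, 12, 3, 11, 10, 8, 7, 4, 9, 2, 5, 6] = (2 12 6 8 4 11 5 10)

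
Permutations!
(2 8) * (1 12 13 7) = (1 12 13 7)(2 8) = [0, 12, 8, 3, 4, 5, 6, 1, 2, 9, 10, 11, 13, 7]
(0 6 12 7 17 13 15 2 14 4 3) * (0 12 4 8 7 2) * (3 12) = [6, 1, 14, 3, 12, 5, 4, 17, 7, 9, 10, 11, 2, 15, 8, 0, 16, 13] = (0 6 4 12 2 14 8 7 17 13 15)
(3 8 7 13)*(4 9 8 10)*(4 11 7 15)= (3 10 11 7 13)(4 9 8 15)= [0, 1, 2, 10, 9, 5, 6, 13, 15, 8, 11, 7, 12, 3, 14, 4]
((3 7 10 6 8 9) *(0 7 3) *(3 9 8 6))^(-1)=(0 9 3 10 7)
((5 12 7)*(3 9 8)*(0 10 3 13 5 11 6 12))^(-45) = ((0 10 3 9 8 13 5)(6 12 7 11))^(-45) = (0 8 10 13 3 5 9)(6 11 7 12)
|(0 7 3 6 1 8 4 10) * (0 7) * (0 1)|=8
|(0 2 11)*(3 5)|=6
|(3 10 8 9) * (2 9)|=|(2 9 3 10 8)|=5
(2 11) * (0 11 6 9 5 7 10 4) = (0 11 2 6 9 5 7 10 4) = [11, 1, 6, 3, 0, 7, 9, 10, 8, 5, 4, 2]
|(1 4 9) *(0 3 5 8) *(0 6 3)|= 12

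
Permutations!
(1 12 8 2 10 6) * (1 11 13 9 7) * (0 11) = (0 11 13 9 7 1 12 8 2 10 6) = [11, 12, 10, 3, 4, 5, 0, 1, 2, 7, 6, 13, 8, 9]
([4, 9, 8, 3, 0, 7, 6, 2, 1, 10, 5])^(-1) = [4, 8, 7, 3, 0, 10, 6, 5, 2, 1, 9]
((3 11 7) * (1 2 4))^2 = ((1 2 4)(3 11 7))^2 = (1 4 2)(3 7 11)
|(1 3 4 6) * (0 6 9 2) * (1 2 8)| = |(0 6 2)(1 3 4 9 8)| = 15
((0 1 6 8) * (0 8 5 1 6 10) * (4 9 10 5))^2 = (0 4 10 6 9)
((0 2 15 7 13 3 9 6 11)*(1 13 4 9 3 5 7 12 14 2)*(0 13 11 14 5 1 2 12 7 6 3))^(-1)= ((0 2 15 7 4 9 3)(1 11 13)(5 6 14 12))^(-1)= (0 3 9 4 7 15 2)(1 13 11)(5 12 14 6)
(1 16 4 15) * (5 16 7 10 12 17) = (1 7 10 12 17 5 16 4 15) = [0, 7, 2, 3, 15, 16, 6, 10, 8, 9, 12, 11, 17, 13, 14, 1, 4, 5]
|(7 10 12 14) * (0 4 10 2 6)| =8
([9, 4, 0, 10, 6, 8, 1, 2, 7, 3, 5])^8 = (10)(1 6 4)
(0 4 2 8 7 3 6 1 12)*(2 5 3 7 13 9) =(0 4 5 3 6 1 12)(2 8 13 9) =[4, 12, 8, 6, 5, 3, 1, 7, 13, 2, 10, 11, 0, 9]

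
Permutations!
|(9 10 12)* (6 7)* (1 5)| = |(1 5)(6 7)(9 10 12)| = 6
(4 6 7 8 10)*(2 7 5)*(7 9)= (2 9 7 8 10 4 6 5)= [0, 1, 9, 3, 6, 2, 5, 8, 10, 7, 4]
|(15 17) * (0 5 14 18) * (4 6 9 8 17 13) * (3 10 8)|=36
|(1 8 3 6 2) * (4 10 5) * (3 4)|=|(1 8 4 10 5 3 6 2)|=8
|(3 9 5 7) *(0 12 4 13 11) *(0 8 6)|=|(0 12 4 13 11 8 6)(3 9 5 7)|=28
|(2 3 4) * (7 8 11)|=|(2 3 4)(7 8 11)|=3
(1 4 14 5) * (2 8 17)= (1 4 14 5)(2 8 17)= [0, 4, 8, 3, 14, 1, 6, 7, 17, 9, 10, 11, 12, 13, 5, 15, 16, 2]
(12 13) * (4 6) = [0, 1, 2, 3, 6, 5, 4, 7, 8, 9, 10, 11, 13, 12] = (4 6)(12 13)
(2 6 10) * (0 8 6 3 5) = (0 8 6 10 2 3 5) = [8, 1, 3, 5, 4, 0, 10, 7, 6, 9, 2]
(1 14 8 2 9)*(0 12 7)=(0 12 7)(1 14 8 2 9)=[12, 14, 9, 3, 4, 5, 6, 0, 2, 1, 10, 11, 7, 13, 8]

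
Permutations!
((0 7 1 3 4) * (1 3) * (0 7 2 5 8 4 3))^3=((0 2 5 8 4 7))^3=(0 8)(2 4)(5 7)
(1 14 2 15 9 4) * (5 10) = (1 14 2 15 9 4)(5 10) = [0, 14, 15, 3, 1, 10, 6, 7, 8, 4, 5, 11, 12, 13, 2, 9]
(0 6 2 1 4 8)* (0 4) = [6, 0, 1, 3, 8, 5, 2, 7, 4] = (0 6 2 1)(4 8)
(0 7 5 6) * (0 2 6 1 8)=(0 7 5 1 8)(2 6)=[7, 8, 6, 3, 4, 1, 2, 5, 0]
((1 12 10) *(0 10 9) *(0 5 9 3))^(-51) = (0 3 12 1 10)(5 9)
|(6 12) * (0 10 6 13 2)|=|(0 10 6 12 13 2)|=6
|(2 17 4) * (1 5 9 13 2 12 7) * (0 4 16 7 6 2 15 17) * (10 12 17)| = 14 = |(0 4 17 16 7 1 5 9 13 15 10 12 6 2)|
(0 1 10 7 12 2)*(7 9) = (0 1 10 9 7 12 2) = [1, 10, 0, 3, 4, 5, 6, 12, 8, 7, 9, 11, 2]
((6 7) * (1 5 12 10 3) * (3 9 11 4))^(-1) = (1 3 4 11 9 10 12 5)(6 7)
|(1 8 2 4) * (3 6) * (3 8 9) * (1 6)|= 12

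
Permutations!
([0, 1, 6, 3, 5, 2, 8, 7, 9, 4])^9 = [0, 1, 9, 3, 6, 8, 4, 7, 5, 2]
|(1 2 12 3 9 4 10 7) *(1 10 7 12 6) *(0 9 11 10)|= 12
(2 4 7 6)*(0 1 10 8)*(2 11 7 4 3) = (0 1 10 8)(2 3)(6 11 7) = [1, 10, 3, 2, 4, 5, 11, 6, 0, 9, 8, 7]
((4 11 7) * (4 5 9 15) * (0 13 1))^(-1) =((0 13 1)(4 11 7 5 9 15))^(-1) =(0 1 13)(4 15 9 5 7 11)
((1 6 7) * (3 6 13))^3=((1 13 3 6 7))^3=(1 6 13 7 3)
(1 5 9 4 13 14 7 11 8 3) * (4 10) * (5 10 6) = [0, 10, 2, 1, 13, 9, 5, 11, 3, 6, 4, 8, 12, 14, 7] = (1 10 4 13 14 7 11 8 3)(5 9 6)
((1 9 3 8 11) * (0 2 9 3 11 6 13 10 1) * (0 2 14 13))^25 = ((0 14 13 10 1 3 8 6)(2 9 11))^25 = (0 14 13 10 1 3 8 6)(2 9 11)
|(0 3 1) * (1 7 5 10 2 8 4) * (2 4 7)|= |(0 3 2 8 7 5 10 4 1)|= 9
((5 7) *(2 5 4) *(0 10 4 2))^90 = (10)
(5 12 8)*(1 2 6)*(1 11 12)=[0, 2, 6, 3, 4, 1, 11, 7, 5, 9, 10, 12, 8]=(1 2 6 11 12 8 5)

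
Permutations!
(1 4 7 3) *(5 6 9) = (1 4 7 3)(5 6 9) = [0, 4, 2, 1, 7, 6, 9, 3, 8, 5]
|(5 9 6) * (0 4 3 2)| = 12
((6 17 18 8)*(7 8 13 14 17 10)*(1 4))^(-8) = (18)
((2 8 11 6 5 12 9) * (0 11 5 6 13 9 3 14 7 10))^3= (0 9 5 14)(2 12 7 11)(3 10 13 8)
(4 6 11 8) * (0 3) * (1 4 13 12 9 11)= [3, 4, 2, 0, 6, 5, 1, 7, 13, 11, 10, 8, 9, 12]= (0 3)(1 4 6)(8 13 12 9 11)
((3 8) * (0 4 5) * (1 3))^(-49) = (0 5 4)(1 8 3)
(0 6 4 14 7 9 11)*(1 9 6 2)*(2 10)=(0 10 2 1 9 11)(4 14 7 6)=[10, 9, 1, 3, 14, 5, 4, 6, 8, 11, 2, 0, 12, 13, 7]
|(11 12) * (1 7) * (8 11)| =|(1 7)(8 11 12)| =6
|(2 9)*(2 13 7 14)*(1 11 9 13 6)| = |(1 11 9 6)(2 13 7 14)| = 4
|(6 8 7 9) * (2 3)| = |(2 3)(6 8 7 9)| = 4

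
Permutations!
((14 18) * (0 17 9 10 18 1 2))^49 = ((0 17 9 10 18 14 1 2))^49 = (0 17 9 10 18 14 1 2)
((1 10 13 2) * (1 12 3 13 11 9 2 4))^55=((1 10 11 9 2 12 3 13 4))^55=(1 10 11 9 2 12 3 13 4)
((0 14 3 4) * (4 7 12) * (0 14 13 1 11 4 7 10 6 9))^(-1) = (0 9 6 10 3 14 4 11 1 13)(7 12)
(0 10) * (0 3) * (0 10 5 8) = (0 5 8)(3 10) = [5, 1, 2, 10, 4, 8, 6, 7, 0, 9, 3]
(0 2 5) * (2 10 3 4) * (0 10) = (2 5 10 3 4) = [0, 1, 5, 4, 2, 10, 6, 7, 8, 9, 3]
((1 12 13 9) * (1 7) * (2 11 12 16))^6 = ((1 16 2 11 12 13 9 7))^6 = (1 9 12 2)(7 13 11 16)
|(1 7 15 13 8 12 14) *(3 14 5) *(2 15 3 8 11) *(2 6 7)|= |(1 2 15 13 11 6 7 3 14)(5 8 12)|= 9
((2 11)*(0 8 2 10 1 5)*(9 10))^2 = (0 2 9 1)(5 8 11 10)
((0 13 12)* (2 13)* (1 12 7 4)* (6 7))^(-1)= (0 12 1 4 7 6 13 2)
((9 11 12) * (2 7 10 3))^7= (2 3 10 7)(9 11 12)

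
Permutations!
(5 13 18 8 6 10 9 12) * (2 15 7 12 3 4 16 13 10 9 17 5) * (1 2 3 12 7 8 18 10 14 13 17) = (18)(1 2 15 8 6 9 12 3 4 16 17 5 14 13 10) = [0, 2, 15, 4, 16, 14, 9, 7, 6, 12, 1, 11, 3, 10, 13, 8, 17, 5, 18]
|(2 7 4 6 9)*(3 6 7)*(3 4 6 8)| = 10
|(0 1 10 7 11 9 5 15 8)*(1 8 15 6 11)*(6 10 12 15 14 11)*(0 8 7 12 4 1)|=14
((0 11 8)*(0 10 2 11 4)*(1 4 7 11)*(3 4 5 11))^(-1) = (0 4 3 7)(1 2 10 8 11 5)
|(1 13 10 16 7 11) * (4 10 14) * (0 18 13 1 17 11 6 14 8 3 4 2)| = |(0 18 13 8 3 4 10 16 7 6 14 2)(11 17)| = 12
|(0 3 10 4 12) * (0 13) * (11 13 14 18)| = |(0 3 10 4 12 14 18 11 13)| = 9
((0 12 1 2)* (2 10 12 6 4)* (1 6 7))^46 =(0 4 12 1)(2 6 10 7)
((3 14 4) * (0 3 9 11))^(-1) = (0 11 9 4 14 3)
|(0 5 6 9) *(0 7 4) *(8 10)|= 6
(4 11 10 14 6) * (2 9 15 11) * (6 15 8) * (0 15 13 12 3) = (0 15 11 10 14 13 12 3)(2 9 8 6 4) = [15, 1, 9, 0, 2, 5, 4, 7, 6, 8, 14, 10, 3, 12, 13, 11]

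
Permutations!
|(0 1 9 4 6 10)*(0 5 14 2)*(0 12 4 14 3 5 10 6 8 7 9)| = |(0 1)(2 12 4 8 7 9 14)(3 5)| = 14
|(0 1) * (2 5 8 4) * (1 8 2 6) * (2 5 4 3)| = |(0 8 3 2 4 6 1)| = 7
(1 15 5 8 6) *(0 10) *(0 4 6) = [10, 15, 2, 3, 6, 8, 1, 7, 0, 9, 4, 11, 12, 13, 14, 5] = (0 10 4 6 1 15 5 8)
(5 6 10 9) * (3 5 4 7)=(3 5 6 10 9 4 7)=[0, 1, 2, 5, 7, 6, 10, 3, 8, 4, 9]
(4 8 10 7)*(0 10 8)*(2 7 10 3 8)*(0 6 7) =(10)(0 3 8 2)(4 6 7) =[3, 1, 0, 8, 6, 5, 7, 4, 2, 9, 10]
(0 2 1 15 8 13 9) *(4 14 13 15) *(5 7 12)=(0 2 1 4 14 13 9)(5 7 12)(8 15)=[2, 4, 1, 3, 14, 7, 6, 12, 15, 0, 10, 11, 5, 9, 13, 8]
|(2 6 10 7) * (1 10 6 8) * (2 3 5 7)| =12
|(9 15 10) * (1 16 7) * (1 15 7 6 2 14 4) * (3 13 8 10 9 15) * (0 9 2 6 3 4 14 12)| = 13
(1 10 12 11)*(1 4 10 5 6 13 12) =[0, 5, 2, 3, 10, 6, 13, 7, 8, 9, 1, 4, 11, 12] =(1 5 6 13 12 11 4 10)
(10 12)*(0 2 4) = (0 2 4)(10 12) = [2, 1, 4, 3, 0, 5, 6, 7, 8, 9, 12, 11, 10]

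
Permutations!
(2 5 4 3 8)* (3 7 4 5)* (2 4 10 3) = (3 8 4 7 10) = [0, 1, 2, 8, 7, 5, 6, 10, 4, 9, 3]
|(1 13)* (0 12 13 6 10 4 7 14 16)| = |(0 12 13 1 6 10 4 7 14 16)| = 10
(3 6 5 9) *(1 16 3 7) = [0, 16, 2, 6, 4, 9, 5, 1, 8, 7, 10, 11, 12, 13, 14, 15, 3] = (1 16 3 6 5 9 7)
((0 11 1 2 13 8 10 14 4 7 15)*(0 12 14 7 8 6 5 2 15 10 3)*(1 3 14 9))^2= ((0 11 3)(1 15 12 9)(2 13 6 5)(4 8 14)(7 10))^2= (0 3 11)(1 12)(2 6)(4 14 8)(5 13)(9 15)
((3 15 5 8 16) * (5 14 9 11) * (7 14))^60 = (3 5 14)(7 16 11)(8 9 15)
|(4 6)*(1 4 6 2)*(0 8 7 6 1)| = |(0 8 7 6 1 4 2)| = 7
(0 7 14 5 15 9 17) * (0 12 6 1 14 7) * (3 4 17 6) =(1 14 5 15 9 6)(3 4 17 12) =[0, 14, 2, 4, 17, 15, 1, 7, 8, 6, 10, 11, 3, 13, 5, 9, 16, 12]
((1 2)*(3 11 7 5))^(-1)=(1 2)(3 5 7 11)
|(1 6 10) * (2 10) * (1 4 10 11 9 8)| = 6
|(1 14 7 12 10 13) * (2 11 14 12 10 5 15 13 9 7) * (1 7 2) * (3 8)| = 22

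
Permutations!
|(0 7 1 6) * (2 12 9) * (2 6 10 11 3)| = 10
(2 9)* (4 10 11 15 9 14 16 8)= (2 14 16 8 4 10 11 15 9)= [0, 1, 14, 3, 10, 5, 6, 7, 4, 2, 11, 15, 12, 13, 16, 9, 8]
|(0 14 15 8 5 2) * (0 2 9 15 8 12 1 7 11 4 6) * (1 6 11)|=8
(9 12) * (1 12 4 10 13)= (1 12 9 4 10 13)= [0, 12, 2, 3, 10, 5, 6, 7, 8, 4, 13, 11, 9, 1]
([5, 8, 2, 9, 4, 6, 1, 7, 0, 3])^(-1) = (0 8 1 6 5)(3 9)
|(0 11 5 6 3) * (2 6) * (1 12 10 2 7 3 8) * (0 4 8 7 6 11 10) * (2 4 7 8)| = |(0 10 4 2 11 5 6 8 1 12)(3 7)| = 10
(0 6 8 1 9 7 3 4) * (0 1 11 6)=(1 9 7 3 4)(6 8 11)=[0, 9, 2, 4, 1, 5, 8, 3, 11, 7, 10, 6]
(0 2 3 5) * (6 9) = (0 2 3 5)(6 9) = [2, 1, 3, 5, 4, 0, 9, 7, 8, 6]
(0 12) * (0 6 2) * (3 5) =(0 12 6 2)(3 5) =[12, 1, 0, 5, 4, 3, 2, 7, 8, 9, 10, 11, 6]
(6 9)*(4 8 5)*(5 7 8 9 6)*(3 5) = (3 5 4 9)(7 8) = [0, 1, 2, 5, 9, 4, 6, 8, 7, 3]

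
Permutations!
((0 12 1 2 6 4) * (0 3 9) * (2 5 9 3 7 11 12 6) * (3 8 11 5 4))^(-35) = (0 5 4 12 8 6 9 7 1 11 3)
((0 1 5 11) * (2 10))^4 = (11)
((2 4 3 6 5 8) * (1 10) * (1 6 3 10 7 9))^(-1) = ((1 7 9)(2 4 10 6 5 8))^(-1) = (1 9 7)(2 8 5 6 10 4)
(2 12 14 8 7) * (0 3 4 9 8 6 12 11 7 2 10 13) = (0 3 4 9 8 2 11 7 10 13)(6 12 14) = [3, 1, 11, 4, 9, 5, 12, 10, 2, 8, 13, 7, 14, 0, 6]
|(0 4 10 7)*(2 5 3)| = |(0 4 10 7)(2 5 3)| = 12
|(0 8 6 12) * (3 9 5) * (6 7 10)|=6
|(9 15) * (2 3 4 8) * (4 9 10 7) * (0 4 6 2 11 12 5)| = 42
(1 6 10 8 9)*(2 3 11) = (1 6 10 8 9)(2 3 11) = [0, 6, 3, 11, 4, 5, 10, 7, 9, 1, 8, 2]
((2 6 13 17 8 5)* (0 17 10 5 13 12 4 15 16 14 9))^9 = ((0 17 8 13 10 5 2 6 12 4 15 16 14 9))^9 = (0 4 10 9 12 13 14 6 8 16 2 17 15 5)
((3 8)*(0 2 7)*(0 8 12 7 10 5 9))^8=(12)(0 5 2 9 10)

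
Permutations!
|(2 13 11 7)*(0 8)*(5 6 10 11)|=14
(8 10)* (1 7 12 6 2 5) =(1 7 12 6 2 5)(8 10) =[0, 7, 5, 3, 4, 1, 2, 12, 10, 9, 8, 11, 6]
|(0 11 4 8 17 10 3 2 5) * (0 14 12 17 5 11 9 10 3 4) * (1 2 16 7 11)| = |(0 9 10 4 8 5 14 12 17 3 16 7 11)(1 2)| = 26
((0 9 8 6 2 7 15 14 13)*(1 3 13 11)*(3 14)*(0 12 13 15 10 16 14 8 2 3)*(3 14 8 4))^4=((0 9 2 7 10 16 8 6 14 11 1 4 3 15)(12 13))^4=(0 10 14 3 2 8 1)(4 9 16 11 15 7 6)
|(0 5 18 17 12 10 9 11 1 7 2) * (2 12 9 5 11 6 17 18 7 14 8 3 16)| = 24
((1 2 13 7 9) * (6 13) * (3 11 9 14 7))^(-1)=(1 9 11 3 13 6 2)(7 14)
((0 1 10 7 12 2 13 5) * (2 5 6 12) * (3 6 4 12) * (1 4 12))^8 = ((0 4 1 10 7 2 13 12 5)(3 6))^8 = (0 5 12 13 2 7 10 1 4)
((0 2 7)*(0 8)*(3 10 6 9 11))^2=((0 2 7 8)(3 10 6 9 11))^2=(0 7)(2 8)(3 6 11 10 9)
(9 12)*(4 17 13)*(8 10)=[0, 1, 2, 3, 17, 5, 6, 7, 10, 12, 8, 11, 9, 4, 14, 15, 16, 13]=(4 17 13)(8 10)(9 12)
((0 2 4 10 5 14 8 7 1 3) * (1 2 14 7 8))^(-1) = ((0 14 1 3)(2 4 10 5 7))^(-1) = (0 3 1 14)(2 7 5 10 4)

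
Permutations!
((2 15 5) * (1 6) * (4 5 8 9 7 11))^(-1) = ((1 6)(2 15 8 9 7 11 4 5))^(-1) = (1 6)(2 5 4 11 7 9 8 15)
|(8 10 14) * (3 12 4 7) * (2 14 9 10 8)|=|(2 14)(3 12 4 7)(9 10)|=4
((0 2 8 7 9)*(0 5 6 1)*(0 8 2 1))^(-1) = ((0 1 8 7 9 5 6))^(-1) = (0 6 5 9 7 8 1)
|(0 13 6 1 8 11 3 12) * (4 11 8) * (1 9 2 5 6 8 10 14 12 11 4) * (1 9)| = |(0 13 8 10 14 12)(1 9 2 5 6)(3 11)| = 30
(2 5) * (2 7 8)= [0, 1, 5, 3, 4, 7, 6, 8, 2]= (2 5 7 8)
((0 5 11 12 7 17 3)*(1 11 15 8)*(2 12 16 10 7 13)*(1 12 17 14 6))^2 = (0 15 12 2 3 5 8 13 17)(1 16 7 6 11 10 14)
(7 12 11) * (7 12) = (11 12) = [0, 1, 2, 3, 4, 5, 6, 7, 8, 9, 10, 12, 11]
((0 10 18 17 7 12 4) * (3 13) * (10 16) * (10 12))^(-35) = ((0 16 12 4)(3 13)(7 10 18 17))^(-35) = (0 16 12 4)(3 13)(7 10 18 17)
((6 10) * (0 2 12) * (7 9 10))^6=(12)(6 9)(7 10)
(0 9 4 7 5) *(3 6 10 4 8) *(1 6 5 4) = [9, 6, 2, 5, 7, 0, 10, 4, 3, 8, 1] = (0 9 8 3 5)(1 6 10)(4 7)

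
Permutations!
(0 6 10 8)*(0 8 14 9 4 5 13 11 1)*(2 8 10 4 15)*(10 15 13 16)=(0 6 4 5 16 10 14 9 13 11 1)(2 8 15)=[6, 0, 8, 3, 5, 16, 4, 7, 15, 13, 14, 1, 12, 11, 9, 2, 10]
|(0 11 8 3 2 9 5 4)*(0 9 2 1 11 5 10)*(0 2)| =|(0 5 4 9 10 2)(1 11 8 3)| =12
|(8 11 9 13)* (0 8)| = |(0 8 11 9 13)| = 5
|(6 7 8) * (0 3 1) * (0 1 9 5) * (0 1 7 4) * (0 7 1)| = |(0 3 9 5)(4 7 8 6)| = 4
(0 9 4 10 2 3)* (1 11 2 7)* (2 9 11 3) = [11, 3, 2, 0, 10, 5, 6, 1, 8, 4, 7, 9] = (0 11 9 4 10 7 1 3)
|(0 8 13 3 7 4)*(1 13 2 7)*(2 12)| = |(0 8 12 2 7 4)(1 13 3)| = 6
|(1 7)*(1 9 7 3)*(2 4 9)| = 4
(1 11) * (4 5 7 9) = (1 11)(4 5 7 9) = [0, 11, 2, 3, 5, 7, 6, 9, 8, 4, 10, 1]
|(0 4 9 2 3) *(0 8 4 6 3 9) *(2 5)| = 15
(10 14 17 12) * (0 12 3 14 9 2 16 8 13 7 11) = (0 12 10 9 2 16 8 13 7 11)(3 14 17) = [12, 1, 16, 14, 4, 5, 6, 11, 13, 2, 9, 0, 10, 7, 17, 15, 8, 3]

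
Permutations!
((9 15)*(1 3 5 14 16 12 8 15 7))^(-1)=(1 7 9 15 8 12 16 14 5 3)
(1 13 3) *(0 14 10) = [14, 13, 2, 1, 4, 5, 6, 7, 8, 9, 0, 11, 12, 3, 10] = (0 14 10)(1 13 3)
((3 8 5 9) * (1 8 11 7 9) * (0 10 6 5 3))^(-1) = ((0 10 6 5 1 8 3 11 7 9))^(-1) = (0 9 7 11 3 8 1 5 6 10)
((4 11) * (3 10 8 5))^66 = ((3 10 8 5)(4 11))^66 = (11)(3 8)(5 10)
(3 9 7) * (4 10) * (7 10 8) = [0, 1, 2, 9, 8, 5, 6, 3, 7, 10, 4] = (3 9 10 4 8 7)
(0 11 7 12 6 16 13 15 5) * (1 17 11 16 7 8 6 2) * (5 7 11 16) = (0 5)(1 17 16 13 15 7 12 2)(6 11 8) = [5, 17, 1, 3, 4, 0, 11, 12, 6, 9, 10, 8, 2, 15, 14, 7, 13, 16]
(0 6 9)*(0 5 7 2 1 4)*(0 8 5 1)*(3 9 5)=(0 6 5 7 2)(1 4 8 3 9)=[6, 4, 0, 9, 8, 7, 5, 2, 3, 1]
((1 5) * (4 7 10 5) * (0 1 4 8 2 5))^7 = ((0 1 8 2 5 4 7 10))^7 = (0 10 7 4 5 2 8 1)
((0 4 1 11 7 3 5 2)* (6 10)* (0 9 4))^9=(1 11 7 3 5 2 9 4)(6 10)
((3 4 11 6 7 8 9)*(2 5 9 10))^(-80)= ((2 5 9 3 4 11 6 7 8 10))^(-80)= (11)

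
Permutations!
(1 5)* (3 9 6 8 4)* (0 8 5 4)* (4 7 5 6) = (0 8)(1 7 5)(3 9 4) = [8, 7, 2, 9, 3, 1, 6, 5, 0, 4]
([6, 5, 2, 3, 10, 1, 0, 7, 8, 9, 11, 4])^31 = (0 6)(1 5)(4 10 11)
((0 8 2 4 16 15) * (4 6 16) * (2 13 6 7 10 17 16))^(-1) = ((0 8 13 6 2 7 10 17 16 15))^(-1) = (0 15 16 17 10 7 2 6 13 8)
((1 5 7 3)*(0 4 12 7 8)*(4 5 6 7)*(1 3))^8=(12)(0 8 5)(1 7 6)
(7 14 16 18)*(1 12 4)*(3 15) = (1 12 4)(3 15)(7 14 16 18) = [0, 12, 2, 15, 1, 5, 6, 14, 8, 9, 10, 11, 4, 13, 16, 3, 18, 17, 7]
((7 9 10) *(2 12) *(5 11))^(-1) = ((2 12)(5 11)(7 9 10))^(-1) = (2 12)(5 11)(7 10 9)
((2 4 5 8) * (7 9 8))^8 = ((2 4 5 7 9 8))^8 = (2 5 9)(4 7 8)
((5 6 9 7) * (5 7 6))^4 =(9)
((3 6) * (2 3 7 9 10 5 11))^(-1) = ((2 3 6 7 9 10 5 11))^(-1) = (2 11 5 10 9 7 6 3)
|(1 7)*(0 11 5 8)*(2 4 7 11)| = 8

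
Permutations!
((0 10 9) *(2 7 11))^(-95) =(0 10 9)(2 7 11)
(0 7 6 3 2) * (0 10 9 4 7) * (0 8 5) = (0 8 5)(2 10 9 4 7 6 3) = [8, 1, 10, 2, 7, 0, 3, 6, 5, 4, 9]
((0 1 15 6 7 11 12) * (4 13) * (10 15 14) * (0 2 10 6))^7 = (0 2 7 1 10 11 14 15 12 6)(4 13)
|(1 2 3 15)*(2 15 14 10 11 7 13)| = 14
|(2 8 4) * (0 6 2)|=|(0 6 2 8 4)|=5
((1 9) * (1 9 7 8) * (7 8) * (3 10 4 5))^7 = (1 8)(3 5 4 10)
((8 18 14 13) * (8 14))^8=(18)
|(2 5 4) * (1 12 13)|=3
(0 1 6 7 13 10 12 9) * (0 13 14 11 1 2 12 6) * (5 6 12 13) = [2, 0, 13, 3, 4, 6, 7, 14, 8, 5, 12, 1, 9, 10, 11] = (0 2 13 10 12 9 5 6 7 14 11 1)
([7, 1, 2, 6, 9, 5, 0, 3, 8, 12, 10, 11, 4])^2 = (0 3)(4 12 9)(6 7)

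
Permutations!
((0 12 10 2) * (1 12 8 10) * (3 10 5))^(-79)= ((0 8 5 3 10 2)(1 12))^(-79)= (0 2 10 3 5 8)(1 12)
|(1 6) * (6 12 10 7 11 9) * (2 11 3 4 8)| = 11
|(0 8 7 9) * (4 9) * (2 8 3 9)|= |(0 3 9)(2 8 7 4)|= 12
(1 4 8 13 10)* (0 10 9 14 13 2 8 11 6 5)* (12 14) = (0 10 1 4 11 6 5)(2 8)(9 12 14 13) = [10, 4, 8, 3, 11, 0, 5, 7, 2, 12, 1, 6, 14, 9, 13]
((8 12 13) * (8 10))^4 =((8 12 13 10))^4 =(13)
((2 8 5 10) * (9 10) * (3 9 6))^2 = ((2 8 5 6 3 9 10))^2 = (2 5 3 10 8 6 9)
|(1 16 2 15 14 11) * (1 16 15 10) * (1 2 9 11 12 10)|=6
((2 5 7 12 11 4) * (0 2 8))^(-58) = ((0 2 5 7 12 11 4 8))^(-58) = (0 4 12 5)(2 8 11 7)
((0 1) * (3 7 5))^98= (3 5 7)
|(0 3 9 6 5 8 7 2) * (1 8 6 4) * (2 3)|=|(0 2)(1 8 7 3 9 4)(5 6)|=6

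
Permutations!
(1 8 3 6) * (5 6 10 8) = [0, 5, 2, 10, 4, 6, 1, 7, 3, 9, 8] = (1 5 6)(3 10 8)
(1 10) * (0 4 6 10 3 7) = (0 4 6 10 1 3 7) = [4, 3, 2, 7, 6, 5, 10, 0, 8, 9, 1]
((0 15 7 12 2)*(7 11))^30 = ((0 15 11 7 12 2))^30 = (15)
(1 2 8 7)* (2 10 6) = (1 10 6 2 8 7) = [0, 10, 8, 3, 4, 5, 2, 1, 7, 9, 6]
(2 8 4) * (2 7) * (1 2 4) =(1 2 8)(4 7) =[0, 2, 8, 3, 7, 5, 6, 4, 1]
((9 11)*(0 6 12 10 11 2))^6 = (0 2 9 11 10 12 6)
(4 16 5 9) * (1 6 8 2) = (1 6 8 2)(4 16 5 9) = [0, 6, 1, 3, 16, 9, 8, 7, 2, 4, 10, 11, 12, 13, 14, 15, 5]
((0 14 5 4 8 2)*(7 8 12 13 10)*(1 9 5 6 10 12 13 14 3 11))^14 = (0 2 8 7 10 6 14 12 13 4 5 9 1 11 3)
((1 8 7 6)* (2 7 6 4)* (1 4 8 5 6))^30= ((1 5 6 4 2 7 8))^30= (1 6 2 8 5 4 7)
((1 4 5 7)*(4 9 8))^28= ((1 9 8 4 5 7))^28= (1 5 8)(4 9 7)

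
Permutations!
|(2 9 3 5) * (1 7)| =|(1 7)(2 9 3 5)| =4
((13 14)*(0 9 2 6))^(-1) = (0 6 2 9)(13 14)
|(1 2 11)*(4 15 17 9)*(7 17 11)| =|(1 2 7 17 9 4 15 11)| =8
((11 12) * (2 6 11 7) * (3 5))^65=((2 6 11 12 7)(3 5))^65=(12)(3 5)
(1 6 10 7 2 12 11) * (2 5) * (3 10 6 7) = (1 7 5 2 12 11)(3 10) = [0, 7, 12, 10, 4, 2, 6, 5, 8, 9, 3, 1, 11]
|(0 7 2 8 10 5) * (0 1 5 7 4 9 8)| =|(0 4 9 8 10 7 2)(1 5)| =14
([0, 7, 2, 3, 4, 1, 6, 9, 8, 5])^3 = [0, 5, 2, 3, 4, 9, 6, 1, 8, 7]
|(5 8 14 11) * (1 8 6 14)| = |(1 8)(5 6 14 11)| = 4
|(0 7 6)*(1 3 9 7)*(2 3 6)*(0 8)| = 4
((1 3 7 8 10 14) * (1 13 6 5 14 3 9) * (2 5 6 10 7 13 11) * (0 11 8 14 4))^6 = ((0 11 2 5 4)(1 9)(3 13 10)(7 14 8))^6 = (14)(0 11 2 5 4)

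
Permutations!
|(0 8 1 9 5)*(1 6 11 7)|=8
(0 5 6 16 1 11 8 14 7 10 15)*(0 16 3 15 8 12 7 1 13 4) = (0 5 6 3 15 16 13 4)(1 11 12 7 10 8 14) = [5, 11, 2, 15, 0, 6, 3, 10, 14, 9, 8, 12, 7, 4, 1, 16, 13]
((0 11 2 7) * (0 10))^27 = (0 2 10 11 7)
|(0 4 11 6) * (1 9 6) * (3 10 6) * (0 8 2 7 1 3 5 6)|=|(0 4 11 3 10)(1 9 5 6 8 2 7)|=35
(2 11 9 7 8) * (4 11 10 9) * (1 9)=(1 9 7 8 2 10)(4 11)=[0, 9, 10, 3, 11, 5, 6, 8, 2, 7, 1, 4]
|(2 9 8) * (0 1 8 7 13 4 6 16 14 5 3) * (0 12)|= |(0 1 8 2 9 7 13 4 6 16 14 5 3 12)|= 14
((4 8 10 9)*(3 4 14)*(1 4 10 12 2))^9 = (1 2 12 8 4)(3 10 9 14)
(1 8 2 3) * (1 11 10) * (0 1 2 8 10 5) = (0 1 10 2 3 11 5) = [1, 10, 3, 11, 4, 0, 6, 7, 8, 9, 2, 5]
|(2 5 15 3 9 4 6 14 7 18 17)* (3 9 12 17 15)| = 35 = |(2 5 3 12 17)(4 6 14 7 18 15 9)|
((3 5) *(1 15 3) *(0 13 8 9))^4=((0 13 8 9)(1 15 3 5))^4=(15)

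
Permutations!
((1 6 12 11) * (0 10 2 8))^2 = (0 2)(1 12)(6 11)(8 10) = ((0 10 2 8)(1 6 12 11))^2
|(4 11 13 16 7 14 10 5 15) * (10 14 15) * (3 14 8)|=|(3 14 8)(4 11 13 16 7 15)(5 10)|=6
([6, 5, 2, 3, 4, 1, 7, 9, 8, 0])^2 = (0 7)(6 9)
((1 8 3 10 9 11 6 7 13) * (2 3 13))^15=((1 8 13)(2 3 10 9 11 6 7))^15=(13)(2 3 10 9 11 6 7)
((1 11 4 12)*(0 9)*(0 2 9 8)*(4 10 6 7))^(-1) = ((0 8)(1 11 10 6 7 4 12)(2 9))^(-1) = (0 8)(1 12 4 7 6 10 11)(2 9)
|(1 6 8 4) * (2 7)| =|(1 6 8 4)(2 7)| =4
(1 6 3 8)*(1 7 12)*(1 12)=(12)(1 6 3 8 7)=[0, 6, 2, 8, 4, 5, 3, 1, 7, 9, 10, 11, 12]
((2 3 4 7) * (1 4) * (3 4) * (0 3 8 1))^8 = (8)(2 7 4) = ((0 3)(1 8)(2 4 7))^8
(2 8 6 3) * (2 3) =(2 8 6) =[0, 1, 8, 3, 4, 5, 2, 7, 6]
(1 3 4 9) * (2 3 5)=[0, 5, 3, 4, 9, 2, 6, 7, 8, 1]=(1 5 2 3 4 9)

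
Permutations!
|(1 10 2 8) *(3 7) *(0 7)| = |(0 7 3)(1 10 2 8)| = 12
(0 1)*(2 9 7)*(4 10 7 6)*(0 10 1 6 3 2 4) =[6, 10, 9, 2, 1, 5, 0, 4, 8, 3, 7] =(0 6)(1 10 7 4)(2 9 3)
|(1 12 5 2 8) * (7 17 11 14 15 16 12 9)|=12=|(1 9 7 17 11 14 15 16 12 5 2 8)|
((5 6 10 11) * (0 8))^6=((0 8)(5 6 10 11))^6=(5 10)(6 11)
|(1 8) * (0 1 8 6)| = |(8)(0 1 6)| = 3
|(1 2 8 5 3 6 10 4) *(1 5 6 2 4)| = 8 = |(1 4 5 3 2 8 6 10)|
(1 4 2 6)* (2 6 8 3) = (1 4 6)(2 8 3) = [0, 4, 8, 2, 6, 5, 1, 7, 3]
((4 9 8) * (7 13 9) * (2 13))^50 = (2 9 4)(7 13 8)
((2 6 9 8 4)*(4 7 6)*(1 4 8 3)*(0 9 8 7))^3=((0 9 3 1 4 2 7 6 8))^3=(0 1 7)(2 8 3)(4 6 9)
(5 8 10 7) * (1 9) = (1 9)(5 8 10 7) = [0, 9, 2, 3, 4, 8, 6, 5, 10, 1, 7]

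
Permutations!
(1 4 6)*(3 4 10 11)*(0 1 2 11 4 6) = (0 1 10 4)(2 11 3 6) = [1, 10, 11, 6, 0, 5, 2, 7, 8, 9, 4, 3]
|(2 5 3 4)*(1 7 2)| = 6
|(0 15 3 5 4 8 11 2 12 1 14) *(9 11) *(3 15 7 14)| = 9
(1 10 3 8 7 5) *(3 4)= [0, 10, 2, 8, 3, 1, 6, 5, 7, 9, 4]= (1 10 4 3 8 7 5)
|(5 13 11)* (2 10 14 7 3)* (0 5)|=|(0 5 13 11)(2 10 14 7 3)|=20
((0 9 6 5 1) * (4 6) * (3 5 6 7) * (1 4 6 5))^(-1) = (0 1 3 7 4 5 6 9)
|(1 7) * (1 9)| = 3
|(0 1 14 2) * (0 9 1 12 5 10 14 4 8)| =10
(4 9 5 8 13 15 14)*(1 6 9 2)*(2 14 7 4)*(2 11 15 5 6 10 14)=(1 10 14 11 15 7 4 2)(5 8 13)(6 9)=[0, 10, 1, 3, 2, 8, 9, 4, 13, 6, 14, 15, 12, 5, 11, 7]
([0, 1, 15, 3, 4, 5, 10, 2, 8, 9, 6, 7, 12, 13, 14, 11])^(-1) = [0, 1, 7, 3, 4, 5, 10, 11, 8, 9, 6, 15, 12, 13, 14, 2]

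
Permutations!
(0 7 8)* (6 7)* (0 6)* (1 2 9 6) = (1 2 9 6 7 8) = [0, 2, 9, 3, 4, 5, 7, 8, 1, 6]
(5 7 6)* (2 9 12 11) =[0, 1, 9, 3, 4, 7, 5, 6, 8, 12, 10, 2, 11] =(2 9 12 11)(5 7 6)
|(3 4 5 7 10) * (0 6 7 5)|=6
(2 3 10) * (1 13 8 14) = (1 13 8 14)(2 3 10) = [0, 13, 3, 10, 4, 5, 6, 7, 14, 9, 2, 11, 12, 8, 1]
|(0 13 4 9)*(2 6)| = 4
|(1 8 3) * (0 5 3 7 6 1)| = |(0 5 3)(1 8 7 6)| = 12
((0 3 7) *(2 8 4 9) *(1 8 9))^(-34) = ((0 3 7)(1 8 4)(2 9))^(-34) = (9)(0 7 3)(1 4 8)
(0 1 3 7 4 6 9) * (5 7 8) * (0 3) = (0 1)(3 8 5 7 4 6 9) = [1, 0, 2, 8, 6, 7, 9, 4, 5, 3]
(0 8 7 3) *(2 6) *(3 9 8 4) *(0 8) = [4, 1, 6, 8, 3, 5, 2, 9, 7, 0] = (0 4 3 8 7 9)(2 6)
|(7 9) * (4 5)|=|(4 5)(7 9)|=2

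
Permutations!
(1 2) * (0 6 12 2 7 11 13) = (0 6 12 2 1 7 11 13) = [6, 7, 1, 3, 4, 5, 12, 11, 8, 9, 10, 13, 2, 0]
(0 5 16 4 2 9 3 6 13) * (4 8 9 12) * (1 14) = (0 5 16 8 9 3 6 13)(1 14)(2 12 4) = [5, 14, 12, 6, 2, 16, 13, 7, 9, 3, 10, 11, 4, 0, 1, 15, 8]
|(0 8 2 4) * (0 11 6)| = |(0 8 2 4 11 6)| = 6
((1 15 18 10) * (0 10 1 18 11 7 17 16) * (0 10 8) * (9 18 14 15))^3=((0 8)(1 9 18)(7 17 16 10 14 15 11))^3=(18)(0 8)(7 10 11 16 15 17 14)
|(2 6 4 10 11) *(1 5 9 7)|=20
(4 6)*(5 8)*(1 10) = (1 10)(4 6)(5 8) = [0, 10, 2, 3, 6, 8, 4, 7, 5, 9, 1]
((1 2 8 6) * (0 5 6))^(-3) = (0 1)(2 5)(6 8)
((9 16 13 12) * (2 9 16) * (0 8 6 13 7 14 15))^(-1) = (0 15 14 7 16 12 13 6 8)(2 9)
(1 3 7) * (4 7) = (1 3 4 7) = [0, 3, 2, 4, 7, 5, 6, 1]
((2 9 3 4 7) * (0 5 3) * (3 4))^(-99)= (0 7)(2 5)(4 9)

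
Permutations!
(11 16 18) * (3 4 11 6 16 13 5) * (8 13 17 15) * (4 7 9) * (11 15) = (3 7 9 4 15 8 13 5)(6 16 18)(11 17) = [0, 1, 2, 7, 15, 3, 16, 9, 13, 4, 10, 17, 12, 5, 14, 8, 18, 11, 6]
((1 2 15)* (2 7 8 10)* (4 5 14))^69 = ((1 7 8 10 2 15)(4 5 14))^69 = (1 10)(2 7)(8 15)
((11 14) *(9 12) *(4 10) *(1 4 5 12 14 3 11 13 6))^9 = (14)(3 11)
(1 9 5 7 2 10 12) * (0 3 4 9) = (0 3 4 9 5 7 2 10 12 1) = [3, 0, 10, 4, 9, 7, 6, 2, 8, 5, 12, 11, 1]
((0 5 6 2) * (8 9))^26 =(9)(0 6)(2 5)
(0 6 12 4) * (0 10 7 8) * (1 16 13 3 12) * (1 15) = [6, 16, 2, 12, 10, 5, 15, 8, 0, 9, 7, 11, 4, 3, 14, 1, 13] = (0 6 15 1 16 13 3 12 4 10 7 8)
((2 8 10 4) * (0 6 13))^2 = ((0 6 13)(2 8 10 4))^2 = (0 13 6)(2 10)(4 8)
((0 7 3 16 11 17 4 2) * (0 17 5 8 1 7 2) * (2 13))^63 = ((0 13 2 17 4)(1 7 3 16 11 5 8))^63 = (0 17 13 4 2)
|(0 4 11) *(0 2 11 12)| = |(0 4 12)(2 11)| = 6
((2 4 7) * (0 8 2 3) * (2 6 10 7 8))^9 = (0 2 4 8 6 10 7 3)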